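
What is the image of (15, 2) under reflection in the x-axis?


Reflection across x-axis: (x, y) -> (x, -y)
(15, 2) -> (15, -2)

(15, -2)


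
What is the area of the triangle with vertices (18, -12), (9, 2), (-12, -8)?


Area = |x1(y2-y3) + x2(y3-y1) + x3(y1-y2)| / 2
= |18*(2--8) + 9*(-8--12) + -12*(-12-2)| / 2
= 192

192


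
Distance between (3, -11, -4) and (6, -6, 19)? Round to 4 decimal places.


d = sqrt((6-3)^2 + (-6--11)^2 + (19--4)^2) = 23.7276

23.7276


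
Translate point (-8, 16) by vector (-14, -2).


Translation: (x+dx, y+dy) = (-8+-14, 16+-2) = (-22, 14)

(-22, 14)


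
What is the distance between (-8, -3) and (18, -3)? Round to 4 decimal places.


d = sqrt((18--8)^2 + (-3--3)^2) = 26

26


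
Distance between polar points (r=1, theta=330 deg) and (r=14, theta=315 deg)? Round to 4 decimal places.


d = sqrt(r1^2 + r2^2 - 2*r1*r2*cos(t2-t1))
d = sqrt(1^2 + 14^2 - 2*1*14*cos(315-330)) = 13.0366

13.0366


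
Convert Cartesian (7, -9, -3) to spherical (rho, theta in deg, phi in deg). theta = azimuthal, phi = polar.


rho = sqrt(7^2 + (-9)^2 + (-3)^2) = 11.7898
theta = atan2(-9, 7) = 307.875 deg
phi = acos(-3/11.7898) = 104.7414 deg

rho = 11.7898, theta = 307.875 deg, phi = 104.7414 deg


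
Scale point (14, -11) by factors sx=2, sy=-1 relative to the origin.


Scaling: (x*sx, y*sy) = (14*2, -11*-1) = (28, 11)

(28, 11)


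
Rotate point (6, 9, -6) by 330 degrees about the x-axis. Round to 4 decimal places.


x' = 6
y' = 9*cos(330) - -6*sin(330) = 4.7942
z' = 9*sin(330) + -6*cos(330) = -9.6962

(6, 4.7942, -9.6962)


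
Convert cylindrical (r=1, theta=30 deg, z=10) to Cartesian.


x = 1 * cos(30) = 0.866
y = 1 * sin(30) = 0.5
z = 10

(0.866, 0.5, 10)


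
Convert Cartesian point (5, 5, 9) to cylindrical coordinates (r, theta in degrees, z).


r = sqrt(5^2 + 5^2) = 7.0711
theta = atan2(5, 5) = 45 deg
z = 9

r = 7.0711, theta = 45 deg, z = 9


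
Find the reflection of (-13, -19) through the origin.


Reflection through origin: (x, y) -> (-x, -y)
(-13, -19) -> (13, 19)

(13, 19)


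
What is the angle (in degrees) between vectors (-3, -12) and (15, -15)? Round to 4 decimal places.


dot = -3*15 + -12*-15 = 135
|u| = 12.3693, |v| = 21.2132
cos(angle) = 0.5145
angle = 59.0362 degrees

59.0362 degrees


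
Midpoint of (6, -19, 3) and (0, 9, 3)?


Midpoint = ((6+0)/2, (-19+9)/2, (3+3)/2) = (3, -5, 3)

(3, -5, 3)


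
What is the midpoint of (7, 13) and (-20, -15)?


Midpoint = ((7+-20)/2, (13+-15)/2) = (-6.5, -1)

(-6.5, -1)


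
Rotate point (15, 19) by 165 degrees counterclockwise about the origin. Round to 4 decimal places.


x' = 15*cos(165) - 19*sin(165) = -19.4064
y' = 15*sin(165) + 19*cos(165) = -14.4703

(-19.4064, -14.4703)


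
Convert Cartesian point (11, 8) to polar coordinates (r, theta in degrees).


r = sqrt(11^2 + 8^2) = 13.6015
theta = atan2(8, 11) = 36.0274 degrees

r = 13.6015, theta = 36.0274 degrees


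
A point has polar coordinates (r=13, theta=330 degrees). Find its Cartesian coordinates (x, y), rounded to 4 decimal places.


x = 13 * cos(330) = 11.2583
y = 13 * sin(330) = -6.5

(11.2583, -6.5)


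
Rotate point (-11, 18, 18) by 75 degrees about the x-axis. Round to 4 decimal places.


x' = -11
y' = 18*cos(75) - 18*sin(75) = -12.7279
z' = 18*sin(75) + 18*cos(75) = 22.0454

(-11, -12.7279, 22.0454)


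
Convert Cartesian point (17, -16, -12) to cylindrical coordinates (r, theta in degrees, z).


r = sqrt(17^2 + (-16)^2) = 23.3452
theta = atan2(-16, 17) = 316.7357 deg
z = -12

r = 23.3452, theta = 316.7357 deg, z = -12


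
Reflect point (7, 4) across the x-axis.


Reflection across x-axis: (x, y) -> (x, -y)
(7, 4) -> (7, -4)

(7, -4)


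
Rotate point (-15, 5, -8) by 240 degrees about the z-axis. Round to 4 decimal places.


x' = -15*cos(240) - 5*sin(240) = 11.8301
y' = -15*sin(240) + 5*cos(240) = 10.4904
z' = -8

(11.8301, 10.4904, -8)


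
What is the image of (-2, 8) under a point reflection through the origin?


Reflection through origin: (x, y) -> (-x, -y)
(-2, 8) -> (2, -8)

(2, -8)


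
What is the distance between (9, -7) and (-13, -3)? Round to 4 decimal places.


d = sqrt((-13-9)^2 + (-3--7)^2) = 22.3607

22.3607


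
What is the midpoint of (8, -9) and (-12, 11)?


Midpoint = ((8+-12)/2, (-9+11)/2) = (-2, 1)

(-2, 1)


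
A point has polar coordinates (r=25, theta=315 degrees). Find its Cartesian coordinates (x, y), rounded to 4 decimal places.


x = 25 * cos(315) = 17.6777
y = 25 * sin(315) = -17.6777

(17.6777, -17.6777)


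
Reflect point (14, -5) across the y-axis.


Reflection across y-axis: (x, y) -> (-x, y)
(14, -5) -> (-14, -5)

(-14, -5)


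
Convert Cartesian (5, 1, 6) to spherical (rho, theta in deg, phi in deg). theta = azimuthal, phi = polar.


rho = sqrt(5^2 + 1^2 + 6^2) = 7.874
theta = atan2(1, 5) = 11.3099 deg
phi = acos(6/7.874) = 40.3591 deg

rho = 7.874, theta = 11.3099 deg, phi = 40.3591 deg


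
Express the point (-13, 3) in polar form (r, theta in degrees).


r = sqrt((-13)^2 + 3^2) = 13.3417
theta = atan2(3, -13) = 167.0054 degrees

r = 13.3417, theta = 167.0054 degrees


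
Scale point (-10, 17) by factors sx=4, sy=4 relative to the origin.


Scaling: (x*sx, y*sy) = (-10*4, 17*4) = (-40, 68)

(-40, 68)


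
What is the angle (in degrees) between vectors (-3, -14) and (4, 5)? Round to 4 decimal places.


dot = -3*4 + -14*5 = -82
|u| = 14.3178, |v| = 6.4031
cos(angle) = -0.8944
angle = 153.4349 degrees

153.4349 degrees


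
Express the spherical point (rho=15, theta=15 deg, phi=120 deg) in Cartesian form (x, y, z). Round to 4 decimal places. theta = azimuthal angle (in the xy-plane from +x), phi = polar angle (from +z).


x = 15 * sin(120) * cos(15) = 12.5477
y = 15 * sin(120) * sin(15) = 3.3622
z = 15 * cos(120) = -7.5

(12.5477, 3.3622, -7.5)


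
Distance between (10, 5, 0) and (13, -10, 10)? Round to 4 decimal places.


d = sqrt((13-10)^2 + (-10-5)^2 + (10-0)^2) = 18.2757

18.2757


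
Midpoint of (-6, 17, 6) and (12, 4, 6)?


Midpoint = ((-6+12)/2, (17+4)/2, (6+6)/2) = (3, 10.5, 6)

(3, 10.5, 6)


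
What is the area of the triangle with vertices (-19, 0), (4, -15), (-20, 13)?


Area = |x1(y2-y3) + x2(y3-y1) + x3(y1-y2)| / 2
= |-19*(-15-13) + 4*(13-0) + -20*(0--15)| / 2
= 142

142


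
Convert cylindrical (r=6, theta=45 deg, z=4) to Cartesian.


x = 6 * cos(45) = 4.2426
y = 6 * sin(45) = 4.2426
z = 4

(4.2426, 4.2426, 4)


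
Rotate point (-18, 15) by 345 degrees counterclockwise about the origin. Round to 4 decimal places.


x' = -18*cos(345) - 15*sin(345) = -13.5044
y' = -18*sin(345) + 15*cos(345) = 19.1476

(-13.5044, 19.1476)


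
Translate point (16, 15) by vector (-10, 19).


Translation: (x+dx, y+dy) = (16+-10, 15+19) = (6, 34)

(6, 34)


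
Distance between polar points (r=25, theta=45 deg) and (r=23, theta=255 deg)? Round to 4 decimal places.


d = sqrt(r1^2 + r2^2 - 2*r1*r2*cos(t2-t1))
d = sqrt(25^2 + 23^2 - 2*25*23*cos(255-45)) = 46.3673

46.3673


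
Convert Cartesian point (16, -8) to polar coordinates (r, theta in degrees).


r = sqrt(16^2 + (-8)^2) = 17.8885
theta = atan2(-8, 16) = 333.4349 degrees

r = 17.8885, theta = 333.4349 degrees


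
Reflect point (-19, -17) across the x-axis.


Reflection across x-axis: (x, y) -> (x, -y)
(-19, -17) -> (-19, 17)

(-19, 17)


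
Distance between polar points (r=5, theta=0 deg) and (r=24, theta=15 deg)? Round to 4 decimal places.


d = sqrt(r1^2 + r2^2 - 2*r1*r2*cos(t2-t1))
d = sqrt(5^2 + 24^2 - 2*5*24*cos(15-0)) = 19.214

19.214


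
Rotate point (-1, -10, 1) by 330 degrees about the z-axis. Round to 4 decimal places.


x' = -1*cos(330) - -10*sin(330) = -5.866
y' = -1*sin(330) + -10*cos(330) = -8.1603
z' = 1

(-5.866, -8.1603, 1)


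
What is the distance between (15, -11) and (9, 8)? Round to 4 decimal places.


d = sqrt((9-15)^2 + (8--11)^2) = 19.9249

19.9249


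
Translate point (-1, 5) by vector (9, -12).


Translation: (x+dx, y+dy) = (-1+9, 5+-12) = (8, -7)

(8, -7)


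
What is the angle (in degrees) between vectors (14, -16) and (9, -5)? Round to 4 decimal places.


dot = 14*9 + -16*-5 = 206
|u| = 21.2603, |v| = 10.2956
cos(angle) = 0.9411
angle = 19.7595 degrees

19.7595 degrees


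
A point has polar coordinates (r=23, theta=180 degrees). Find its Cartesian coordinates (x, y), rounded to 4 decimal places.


x = 23 * cos(180) = -23
y = 23 * sin(180) = 0

(-23, 0)


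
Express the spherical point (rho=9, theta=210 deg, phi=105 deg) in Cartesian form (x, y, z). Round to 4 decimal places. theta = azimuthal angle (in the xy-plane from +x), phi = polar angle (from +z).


x = 9 * sin(105) * cos(210) = -7.5286
y = 9 * sin(105) * sin(210) = -4.3467
z = 9 * cos(105) = -2.3294

(-7.5286, -4.3467, -2.3294)


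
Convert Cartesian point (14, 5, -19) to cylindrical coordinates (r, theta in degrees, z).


r = sqrt(14^2 + 5^2) = 14.8661
theta = atan2(5, 14) = 19.6538 deg
z = -19

r = 14.8661, theta = 19.6538 deg, z = -19


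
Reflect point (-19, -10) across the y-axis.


Reflection across y-axis: (x, y) -> (-x, y)
(-19, -10) -> (19, -10)

(19, -10)


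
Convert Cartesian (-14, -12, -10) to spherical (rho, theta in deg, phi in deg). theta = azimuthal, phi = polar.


rho = sqrt((-14)^2 + (-12)^2 + (-10)^2) = 20.9762
theta = atan2(-12, -14) = 220.6013 deg
phi = acos(-10/20.9762) = 118.4721 deg

rho = 20.9762, theta = 220.6013 deg, phi = 118.4721 deg


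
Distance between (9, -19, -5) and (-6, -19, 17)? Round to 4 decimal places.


d = sqrt((-6-9)^2 + (-19--19)^2 + (17--5)^2) = 26.6271

26.6271


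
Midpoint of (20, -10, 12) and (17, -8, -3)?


Midpoint = ((20+17)/2, (-10+-8)/2, (12+-3)/2) = (18.5, -9, 4.5)

(18.5, -9, 4.5)


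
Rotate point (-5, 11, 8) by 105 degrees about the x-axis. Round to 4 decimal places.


x' = -5
y' = 11*cos(105) - 8*sin(105) = -10.5744
z' = 11*sin(105) + 8*cos(105) = 8.5546

(-5, -10.5744, 8.5546)


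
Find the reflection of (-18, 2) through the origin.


Reflection through origin: (x, y) -> (-x, -y)
(-18, 2) -> (18, -2)

(18, -2)


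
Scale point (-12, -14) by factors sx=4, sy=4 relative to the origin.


Scaling: (x*sx, y*sy) = (-12*4, -14*4) = (-48, -56)

(-48, -56)


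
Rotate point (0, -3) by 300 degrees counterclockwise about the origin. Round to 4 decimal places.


x' = 0*cos(300) - -3*sin(300) = -2.5981
y' = 0*sin(300) + -3*cos(300) = -1.5

(-2.5981, -1.5)


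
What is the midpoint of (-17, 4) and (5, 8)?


Midpoint = ((-17+5)/2, (4+8)/2) = (-6, 6)

(-6, 6)


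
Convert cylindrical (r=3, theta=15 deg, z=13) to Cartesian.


x = 3 * cos(15) = 2.8978
y = 3 * sin(15) = 0.7765
z = 13

(2.8978, 0.7765, 13)


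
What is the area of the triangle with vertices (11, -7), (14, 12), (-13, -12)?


Area = |x1(y2-y3) + x2(y3-y1) + x3(y1-y2)| / 2
= |11*(12--12) + 14*(-12--7) + -13*(-7-12)| / 2
= 220.5

220.5


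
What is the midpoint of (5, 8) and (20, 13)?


Midpoint = ((5+20)/2, (8+13)/2) = (12.5, 10.5)

(12.5, 10.5)


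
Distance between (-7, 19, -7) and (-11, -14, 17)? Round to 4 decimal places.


d = sqrt((-11--7)^2 + (-14-19)^2 + (17--7)^2) = 41

41


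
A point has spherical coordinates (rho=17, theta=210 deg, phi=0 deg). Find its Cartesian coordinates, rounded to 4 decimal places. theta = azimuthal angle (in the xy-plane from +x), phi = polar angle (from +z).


x = 17 * sin(0) * cos(210) = 0
y = 17 * sin(0) * sin(210) = 0
z = 17 * cos(0) = 17

(0, 0, 17)


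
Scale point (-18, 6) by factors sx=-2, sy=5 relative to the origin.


Scaling: (x*sx, y*sy) = (-18*-2, 6*5) = (36, 30)

(36, 30)


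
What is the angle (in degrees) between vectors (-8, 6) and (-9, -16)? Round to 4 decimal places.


dot = -8*-9 + 6*-16 = -24
|u| = 10, |v| = 18.3576
cos(angle) = -0.1307
angle = 97.5121 degrees

97.5121 degrees


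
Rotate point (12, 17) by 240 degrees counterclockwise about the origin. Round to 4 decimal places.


x' = 12*cos(240) - 17*sin(240) = 8.7224
y' = 12*sin(240) + 17*cos(240) = -18.8923

(8.7224, -18.8923)


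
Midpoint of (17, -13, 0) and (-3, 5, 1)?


Midpoint = ((17+-3)/2, (-13+5)/2, (0+1)/2) = (7, -4, 0.5)

(7, -4, 0.5)


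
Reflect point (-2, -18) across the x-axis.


Reflection across x-axis: (x, y) -> (x, -y)
(-2, -18) -> (-2, 18)

(-2, 18)


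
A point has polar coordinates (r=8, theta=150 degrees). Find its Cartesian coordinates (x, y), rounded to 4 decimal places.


x = 8 * cos(150) = -6.9282
y = 8 * sin(150) = 4

(-6.9282, 4)


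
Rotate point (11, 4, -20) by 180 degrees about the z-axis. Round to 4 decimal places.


x' = 11*cos(180) - 4*sin(180) = -11
y' = 11*sin(180) + 4*cos(180) = -4
z' = -20

(-11, -4, -20)


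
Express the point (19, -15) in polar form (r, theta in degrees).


r = sqrt(19^2 + (-15)^2) = 24.2074
theta = atan2(-15, 19) = 321.7098 degrees

r = 24.2074, theta = 321.7098 degrees


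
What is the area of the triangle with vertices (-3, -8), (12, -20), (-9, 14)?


Area = |x1(y2-y3) + x2(y3-y1) + x3(y1-y2)| / 2
= |-3*(-20-14) + 12*(14--8) + -9*(-8--20)| / 2
= 129

129


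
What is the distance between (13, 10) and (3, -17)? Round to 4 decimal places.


d = sqrt((3-13)^2 + (-17-10)^2) = 28.7924

28.7924


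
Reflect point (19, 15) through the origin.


Reflection through origin: (x, y) -> (-x, -y)
(19, 15) -> (-19, -15)

(-19, -15)


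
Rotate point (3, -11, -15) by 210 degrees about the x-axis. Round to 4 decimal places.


x' = 3
y' = -11*cos(210) - -15*sin(210) = 2.0263
z' = -11*sin(210) + -15*cos(210) = 18.4904

(3, 2.0263, 18.4904)


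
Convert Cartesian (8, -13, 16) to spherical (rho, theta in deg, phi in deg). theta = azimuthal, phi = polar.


rho = sqrt(8^2 + (-13)^2 + 16^2) = 22.1133
theta = atan2(-13, 8) = 301.6075 deg
phi = acos(16/22.1133) = 43.6521 deg

rho = 22.1133, theta = 301.6075 deg, phi = 43.6521 deg


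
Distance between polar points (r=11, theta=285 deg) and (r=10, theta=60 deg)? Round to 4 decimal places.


d = sqrt(r1^2 + r2^2 - 2*r1*r2*cos(t2-t1))
d = sqrt(11^2 + 10^2 - 2*11*10*cos(60-285)) = 19.4052

19.4052


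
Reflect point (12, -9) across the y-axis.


Reflection across y-axis: (x, y) -> (-x, y)
(12, -9) -> (-12, -9)

(-12, -9)


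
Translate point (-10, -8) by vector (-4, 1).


Translation: (x+dx, y+dy) = (-10+-4, -8+1) = (-14, -7)

(-14, -7)


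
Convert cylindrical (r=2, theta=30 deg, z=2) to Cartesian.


x = 2 * cos(30) = 1.7321
y = 2 * sin(30) = 1
z = 2

(1.7321, 1, 2)


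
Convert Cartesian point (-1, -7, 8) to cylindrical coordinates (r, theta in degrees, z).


r = sqrt((-1)^2 + (-7)^2) = 7.0711
theta = atan2(-7, -1) = 261.8699 deg
z = 8

r = 7.0711, theta = 261.8699 deg, z = 8


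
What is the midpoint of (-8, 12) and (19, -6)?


Midpoint = ((-8+19)/2, (12+-6)/2) = (5.5, 3)

(5.5, 3)


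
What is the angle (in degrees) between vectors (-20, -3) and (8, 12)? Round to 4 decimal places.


dot = -20*8 + -3*12 = -196
|u| = 20.2237, |v| = 14.4222
cos(angle) = -0.672
angle = 132.2208 degrees

132.2208 degrees


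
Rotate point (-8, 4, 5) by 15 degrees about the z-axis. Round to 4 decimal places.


x' = -8*cos(15) - 4*sin(15) = -8.7627
y' = -8*sin(15) + 4*cos(15) = 1.7932
z' = 5

(-8.7627, 1.7932, 5)


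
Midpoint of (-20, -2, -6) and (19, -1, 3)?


Midpoint = ((-20+19)/2, (-2+-1)/2, (-6+3)/2) = (-0.5, -1.5, -1.5)

(-0.5, -1.5, -1.5)


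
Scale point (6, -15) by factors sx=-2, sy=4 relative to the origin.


Scaling: (x*sx, y*sy) = (6*-2, -15*4) = (-12, -60)

(-12, -60)


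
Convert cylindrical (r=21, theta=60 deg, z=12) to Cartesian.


x = 21 * cos(60) = 10.5
y = 21 * sin(60) = 18.1865
z = 12

(10.5, 18.1865, 12)


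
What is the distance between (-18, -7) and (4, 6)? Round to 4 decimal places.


d = sqrt((4--18)^2 + (6--7)^2) = 25.5539

25.5539


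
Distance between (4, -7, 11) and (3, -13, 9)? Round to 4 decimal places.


d = sqrt((3-4)^2 + (-13--7)^2 + (9-11)^2) = 6.4031

6.4031


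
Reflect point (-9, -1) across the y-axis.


Reflection across y-axis: (x, y) -> (-x, y)
(-9, -1) -> (9, -1)

(9, -1)


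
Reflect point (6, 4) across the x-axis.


Reflection across x-axis: (x, y) -> (x, -y)
(6, 4) -> (6, -4)

(6, -4)


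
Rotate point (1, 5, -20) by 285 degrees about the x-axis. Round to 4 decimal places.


x' = 1
y' = 5*cos(285) - -20*sin(285) = -18.0244
z' = 5*sin(285) + -20*cos(285) = -10.006

(1, -18.0244, -10.006)


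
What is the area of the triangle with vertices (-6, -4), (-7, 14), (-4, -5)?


Area = |x1(y2-y3) + x2(y3-y1) + x3(y1-y2)| / 2
= |-6*(14--5) + -7*(-5--4) + -4*(-4-14)| / 2
= 17.5

17.5


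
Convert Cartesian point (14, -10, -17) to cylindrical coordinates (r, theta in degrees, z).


r = sqrt(14^2 + (-10)^2) = 17.2047
theta = atan2(-10, 14) = 324.4623 deg
z = -17

r = 17.2047, theta = 324.4623 deg, z = -17


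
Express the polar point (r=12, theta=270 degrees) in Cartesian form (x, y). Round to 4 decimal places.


x = 12 * cos(270) = 0
y = 12 * sin(270) = -12

(0, -12)


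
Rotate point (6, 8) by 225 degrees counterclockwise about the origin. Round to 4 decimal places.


x' = 6*cos(225) - 8*sin(225) = 1.4142
y' = 6*sin(225) + 8*cos(225) = -9.8995

(1.4142, -9.8995)


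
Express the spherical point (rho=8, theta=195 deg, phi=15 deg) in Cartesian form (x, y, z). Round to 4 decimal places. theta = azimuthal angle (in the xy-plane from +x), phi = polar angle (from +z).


x = 8 * sin(15) * cos(195) = -2
y = 8 * sin(15) * sin(195) = -0.5359
z = 8 * cos(15) = 7.7274

(-2, -0.5359, 7.7274)


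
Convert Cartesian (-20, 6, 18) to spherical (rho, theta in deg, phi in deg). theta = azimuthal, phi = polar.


rho = sqrt((-20)^2 + 6^2 + 18^2) = 27.5681
theta = atan2(6, -20) = 163.3008 deg
phi = acos(18/27.5681) = 49.2372 deg

rho = 27.5681, theta = 163.3008 deg, phi = 49.2372 deg


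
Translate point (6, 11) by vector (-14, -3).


Translation: (x+dx, y+dy) = (6+-14, 11+-3) = (-8, 8)

(-8, 8)


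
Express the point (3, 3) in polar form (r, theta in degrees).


r = sqrt(3^2 + 3^2) = 4.2426
theta = atan2(3, 3) = 45 degrees

r = 4.2426, theta = 45 degrees


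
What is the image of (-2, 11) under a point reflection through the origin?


Reflection through origin: (x, y) -> (-x, -y)
(-2, 11) -> (2, -11)

(2, -11)


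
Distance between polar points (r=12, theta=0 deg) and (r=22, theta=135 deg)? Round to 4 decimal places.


d = sqrt(r1^2 + r2^2 - 2*r1*r2*cos(t2-t1))
d = sqrt(12^2 + 22^2 - 2*12*22*cos(135-0)) = 31.6442

31.6442


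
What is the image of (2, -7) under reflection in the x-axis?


Reflection across x-axis: (x, y) -> (x, -y)
(2, -7) -> (2, 7)

(2, 7)


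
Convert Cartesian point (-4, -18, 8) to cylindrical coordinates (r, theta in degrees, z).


r = sqrt((-4)^2 + (-18)^2) = 18.4391
theta = atan2(-18, -4) = 257.4712 deg
z = 8

r = 18.4391, theta = 257.4712 deg, z = 8


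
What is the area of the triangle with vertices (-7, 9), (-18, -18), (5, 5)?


Area = |x1(y2-y3) + x2(y3-y1) + x3(y1-y2)| / 2
= |-7*(-18-5) + -18*(5-9) + 5*(9--18)| / 2
= 184

184


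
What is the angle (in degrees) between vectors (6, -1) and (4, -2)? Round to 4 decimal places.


dot = 6*4 + -1*-2 = 26
|u| = 6.0828, |v| = 4.4721
cos(angle) = 0.9558
angle = 17.1027 degrees

17.1027 degrees


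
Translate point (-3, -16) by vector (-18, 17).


Translation: (x+dx, y+dy) = (-3+-18, -16+17) = (-21, 1)

(-21, 1)


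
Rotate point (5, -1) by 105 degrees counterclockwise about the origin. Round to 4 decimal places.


x' = 5*cos(105) - -1*sin(105) = -0.3282
y' = 5*sin(105) + -1*cos(105) = 5.0884

(-0.3282, 5.0884)


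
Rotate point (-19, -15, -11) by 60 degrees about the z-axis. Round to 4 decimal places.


x' = -19*cos(60) - -15*sin(60) = 3.4904
y' = -19*sin(60) + -15*cos(60) = -23.9545
z' = -11

(3.4904, -23.9545, -11)


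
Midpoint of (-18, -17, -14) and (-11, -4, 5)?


Midpoint = ((-18+-11)/2, (-17+-4)/2, (-14+5)/2) = (-14.5, -10.5, -4.5)

(-14.5, -10.5, -4.5)


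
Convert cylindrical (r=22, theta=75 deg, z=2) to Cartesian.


x = 22 * cos(75) = 5.694
y = 22 * sin(75) = 21.2504
z = 2

(5.694, 21.2504, 2)


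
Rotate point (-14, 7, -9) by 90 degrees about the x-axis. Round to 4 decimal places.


x' = -14
y' = 7*cos(90) - -9*sin(90) = 9
z' = 7*sin(90) + -9*cos(90) = 7

(-14, 9, 7)


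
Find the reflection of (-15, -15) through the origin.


Reflection through origin: (x, y) -> (-x, -y)
(-15, -15) -> (15, 15)

(15, 15)


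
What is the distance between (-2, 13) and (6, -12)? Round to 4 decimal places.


d = sqrt((6--2)^2 + (-12-13)^2) = 26.2488

26.2488


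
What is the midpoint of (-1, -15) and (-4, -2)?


Midpoint = ((-1+-4)/2, (-15+-2)/2) = (-2.5, -8.5)

(-2.5, -8.5)


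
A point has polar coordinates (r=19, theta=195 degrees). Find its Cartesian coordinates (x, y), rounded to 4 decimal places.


x = 19 * cos(195) = -18.3526
y = 19 * sin(195) = -4.9176

(-18.3526, -4.9176)


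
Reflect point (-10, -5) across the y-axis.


Reflection across y-axis: (x, y) -> (-x, y)
(-10, -5) -> (10, -5)

(10, -5)


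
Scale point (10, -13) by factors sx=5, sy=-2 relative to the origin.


Scaling: (x*sx, y*sy) = (10*5, -13*-2) = (50, 26)

(50, 26)


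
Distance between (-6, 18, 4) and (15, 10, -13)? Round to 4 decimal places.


d = sqrt((15--6)^2 + (10-18)^2 + (-13-4)^2) = 28.178

28.178


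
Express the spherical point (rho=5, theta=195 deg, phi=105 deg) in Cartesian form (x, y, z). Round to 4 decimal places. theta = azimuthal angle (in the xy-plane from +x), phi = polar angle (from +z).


x = 5 * sin(105) * cos(195) = -4.6651
y = 5 * sin(105) * sin(195) = -1.25
z = 5 * cos(105) = -1.2941

(-4.6651, -1.25, -1.2941)


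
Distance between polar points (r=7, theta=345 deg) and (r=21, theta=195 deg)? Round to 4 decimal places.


d = sqrt(r1^2 + r2^2 - 2*r1*r2*cos(t2-t1))
d = sqrt(7^2 + 21^2 - 2*7*21*cos(195-345)) = 27.2876

27.2876


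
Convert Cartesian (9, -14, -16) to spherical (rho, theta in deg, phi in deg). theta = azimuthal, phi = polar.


rho = sqrt(9^2 + (-14)^2 + (-16)^2) = 23.0868
theta = atan2(-14, 9) = 302.7352 deg
phi = acos(-16/23.0868) = 133.871 deg

rho = 23.0868, theta = 302.7352 deg, phi = 133.871 deg


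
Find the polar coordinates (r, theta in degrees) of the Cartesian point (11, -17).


r = sqrt(11^2 + (-17)^2) = 20.2485
theta = atan2(-17, 11) = 302.9052 degrees

r = 20.2485, theta = 302.9052 degrees


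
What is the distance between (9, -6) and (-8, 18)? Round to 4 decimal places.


d = sqrt((-8-9)^2 + (18--6)^2) = 29.4109

29.4109


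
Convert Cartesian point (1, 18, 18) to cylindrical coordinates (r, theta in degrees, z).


r = sqrt(1^2 + 18^2) = 18.0278
theta = atan2(18, 1) = 86.8202 deg
z = 18

r = 18.0278, theta = 86.8202 deg, z = 18


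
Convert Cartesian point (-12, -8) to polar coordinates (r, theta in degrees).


r = sqrt((-12)^2 + (-8)^2) = 14.4222
theta = atan2(-8, -12) = 213.6901 degrees

r = 14.4222, theta = 213.6901 degrees


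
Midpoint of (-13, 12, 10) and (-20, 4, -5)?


Midpoint = ((-13+-20)/2, (12+4)/2, (10+-5)/2) = (-16.5, 8, 2.5)

(-16.5, 8, 2.5)


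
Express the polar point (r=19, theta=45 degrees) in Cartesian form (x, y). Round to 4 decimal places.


x = 19 * cos(45) = 13.435
y = 19 * sin(45) = 13.435

(13.435, 13.435)


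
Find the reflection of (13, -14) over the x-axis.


Reflection across x-axis: (x, y) -> (x, -y)
(13, -14) -> (13, 14)

(13, 14)


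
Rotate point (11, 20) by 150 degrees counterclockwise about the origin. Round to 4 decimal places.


x' = 11*cos(150) - 20*sin(150) = -19.5263
y' = 11*sin(150) + 20*cos(150) = -11.8205

(-19.5263, -11.8205)


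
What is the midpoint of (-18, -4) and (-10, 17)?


Midpoint = ((-18+-10)/2, (-4+17)/2) = (-14, 6.5)

(-14, 6.5)


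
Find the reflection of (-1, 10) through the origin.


Reflection through origin: (x, y) -> (-x, -y)
(-1, 10) -> (1, -10)

(1, -10)


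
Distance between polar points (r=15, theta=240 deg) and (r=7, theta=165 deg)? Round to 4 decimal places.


d = sqrt(r1^2 + r2^2 - 2*r1*r2*cos(t2-t1))
d = sqrt(15^2 + 7^2 - 2*15*7*cos(165-240)) = 14.8205

14.8205


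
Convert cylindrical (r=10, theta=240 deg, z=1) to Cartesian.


x = 10 * cos(240) = -5
y = 10 * sin(240) = -8.6603
z = 1

(-5, -8.6603, 1)


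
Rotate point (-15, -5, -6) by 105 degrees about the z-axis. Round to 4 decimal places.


x' = -15*cos(105) - -5*sin(105) = 8.7119
y' = -15*sin(105) + -5*cos(105) = -13.1948
z' = -6

(8.7119, -13.1948, -6)


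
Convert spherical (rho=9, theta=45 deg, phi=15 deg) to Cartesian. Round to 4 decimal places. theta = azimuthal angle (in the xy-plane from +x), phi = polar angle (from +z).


x = 9 * sin(15) * cos(45) = 1.6471
y = 9 * sin(15) * sin(45) = 1.6471
z = 9 * cos(15) = 8.6933

(1.6471, 1.6471, 8.6933)


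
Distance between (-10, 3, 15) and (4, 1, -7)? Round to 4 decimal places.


d = sqrt((4--10)^2 + (1-3)^2 + (-7-15)^2) = 26.1534

26.1534


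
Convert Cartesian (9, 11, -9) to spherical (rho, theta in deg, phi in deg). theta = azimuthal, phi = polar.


rho = sqrt(9^2 + 11^2 + (-9)^2) = 16.8226
theta = atan2(11, 9) = 50.7106 deg
phi = acos(-9/16.8226) = 122.3435 deg

rho = 16.8226, theta = 50.7106 deg, phi = 122.3435 deg


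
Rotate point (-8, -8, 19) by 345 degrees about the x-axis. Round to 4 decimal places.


x' = -8
y' = -8*cos(345) - 19*sin(345) = -2.8098
z' = -8*sin(345) + 19*cos(345) = 20.4231

(-8, -2.8098, 20.4231)


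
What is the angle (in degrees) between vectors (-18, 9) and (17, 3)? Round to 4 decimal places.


dot = -18*17 + 9*3 = -279
|u| = 20.1246, |v| = 17.2627
cos(angle) = -0.8031
angle = 143.427 degrees

143.427 degrees


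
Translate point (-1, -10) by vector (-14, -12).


Translation: (x+dx, y+dy) = (-1+-14, -10+-12) = (-15, -22)

(-15, -22)


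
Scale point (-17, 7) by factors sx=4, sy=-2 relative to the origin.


Scaling: (x*sx, y*sy) = (-17*4, 7*-2) = (-68, -14)

(-68, -14)


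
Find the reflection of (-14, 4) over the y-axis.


Reflection across y-axis: (x, y) -> (-x, y)
(-14, 4) -> (14, 4)

(14, 4)


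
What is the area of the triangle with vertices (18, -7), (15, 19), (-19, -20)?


Area = |x1(y2-y3) + x2(y3-y1) + x3(y1-y2)| / 2
= |18*(19--20) + 15*(-20--7) + -19*(-7-19)| / 2
= 500.5

500.5


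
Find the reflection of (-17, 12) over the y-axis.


Reflection across y-axis: (x, y) -> (-x, y)
(-17, 12) -> (17, 12)

(17, 12)


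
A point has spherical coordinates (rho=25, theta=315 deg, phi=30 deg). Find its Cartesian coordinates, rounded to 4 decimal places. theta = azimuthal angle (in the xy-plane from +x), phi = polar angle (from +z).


x = 25 * sin(30) * cos(315) = 8.8388
y = 25 * sin(30) * sin(315) = -8.8388
z = 25 * cos(30) = 21.6506

(8.8388, -8.8388, 21.6506)


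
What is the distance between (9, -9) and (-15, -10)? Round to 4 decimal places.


d = sqrt((-15-9)^2 + (-10--9)^2) = 24.0208

24.0208


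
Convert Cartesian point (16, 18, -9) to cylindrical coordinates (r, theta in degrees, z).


r = sqrt(16^2 + 18^2) = 24.0832
theta = atan2(18, 16) = 48.3665 deg
z = -9

r = 24.0832, theta = 48.3665 deg, z = -9


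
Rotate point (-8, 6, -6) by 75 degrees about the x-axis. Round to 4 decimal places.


x' = -8
y' = 6*cos(75) - -6*sin(75) = 7.3485
z' = 6*sin(75) + -6*cos(75) = 4.2426

(-8, 7.3485, 4.2426)


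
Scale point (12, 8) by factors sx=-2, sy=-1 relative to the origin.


Scaling: (x*sx, y*sy) = (12*-2, 8*-1) = (-24, -8)

(-24, -8)


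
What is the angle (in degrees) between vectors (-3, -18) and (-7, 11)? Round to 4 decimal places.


dot = -3*-7 + -18*11 = -177
|u| = 18.2483, |v| = 13.0384
cos(angle) = -0.7439
angle = 138.0665 degrees

138.0665 degrees


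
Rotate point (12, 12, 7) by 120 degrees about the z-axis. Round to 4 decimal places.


x' = 12*cos(120) - 12*sin(120) = -16.3923
y' = 12*sin(120) + 12*cos(120) = 4.3923
z' = 7

(-16.3923, 4.3923, 7)


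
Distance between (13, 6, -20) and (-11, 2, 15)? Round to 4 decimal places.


d = sqrt((-11-13)^2 + (2-6)^2 + (15--20)^2) = 42.6263

42.6263


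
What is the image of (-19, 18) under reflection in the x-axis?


Reflection across x-axis: (x, y) -> (x, -y)
(-19, 18) -> (-19, -18)

(-19, -18)


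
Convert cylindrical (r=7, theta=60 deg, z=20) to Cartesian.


x = 7 * cos(60) = 3.5
y = 7 * sin(60) = 6.0622
z = 20

(3.5, 6.0622, 20)


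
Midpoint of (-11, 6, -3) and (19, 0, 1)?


Midpoint = ((-11+19)/2, (6+0)/2, (-3+1)/2) = (4, 3, -1)

(4, 3, -1)


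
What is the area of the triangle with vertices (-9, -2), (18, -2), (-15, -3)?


Area = |x1(y2-y3) + x2(y3-y1) + x3(y1-y2)| / 2
= |-9*(-2--3) + 18*(-3--2) + -15*(-2--2)| / 2
= 13.5

13.5


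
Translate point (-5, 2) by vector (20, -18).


Translation: (x+dx, y+dy) = (-5+20, 2+-18) = (15, -16)

(15, -16)


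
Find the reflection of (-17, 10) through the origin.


Reflection through origin: (x, y) -> (-x, -y)
(-17, 10) -> (17, -10)

(17, -10)


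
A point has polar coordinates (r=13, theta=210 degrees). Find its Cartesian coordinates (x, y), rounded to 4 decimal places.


x = 13 * cos(210) = -11.2583
y = 13 * sin(210) = -6.5

(-11.2583, -6.5)


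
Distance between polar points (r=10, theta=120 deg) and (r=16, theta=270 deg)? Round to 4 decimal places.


d = sqrt(r1^2 + r2^2 - 2*r1*r2*cos(t2-t1))
d = sqrt(10^2 + 16^2 - 2*10*16*cos(270-120)) = 25.162

25.162


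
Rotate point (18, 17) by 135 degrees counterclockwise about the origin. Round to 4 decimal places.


x' = 18*cos(135) - 17*sin(135) = -24.7487
y' = 18*sin(135) + 17*cos(135) = 0.7071

(-24.7487, 0.7071)


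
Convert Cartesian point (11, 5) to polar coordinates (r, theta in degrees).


r = sqrt(11^2 + 5^2) = 12.083
theta = atan2(5, 11) = 24.444 degrees

r = 12.083, theta = 24.444 degrees


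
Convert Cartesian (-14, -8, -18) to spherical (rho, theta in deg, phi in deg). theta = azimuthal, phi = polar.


rho = sqrt((-14)^2 + (-8)^2 + (-18)^2) = 24.1661
theta = atan2(-8, -14) = 209.7449 deg
phi = acos(-18/24.1661) = 138.1458 deg

rho = 24.1661, theta = 209.7449 deg, phi = 138.1458 deg


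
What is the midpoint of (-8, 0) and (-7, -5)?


Midpoint = ((-8+-7)/2, (0+-5)/2) = (-7.5, -2.5)

(-7.5, -2.5)


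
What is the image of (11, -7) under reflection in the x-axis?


Reflection across x-axis: (x, y) -> (x, -y)
(11, -7) -> (11, 7)

(11, 7)


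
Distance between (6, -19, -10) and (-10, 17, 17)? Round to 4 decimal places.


d = sqrt((-10-6)^2 + (17--19)^2 + (17--10)^2) = 47.7598

47.7598


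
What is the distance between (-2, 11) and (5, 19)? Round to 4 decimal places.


d = sqrt((5--2)^2 + (19-11)^2) = 10.6301

10.6301


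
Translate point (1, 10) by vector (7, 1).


Translation: (x+dx, y+dy) = (1+7, 10+1) = (8, 11)

(8, 11)


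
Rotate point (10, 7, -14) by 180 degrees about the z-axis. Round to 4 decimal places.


x' = 10*cos(180) - 7*sin(180) = -10
y' = 10*sin(180) + 7*cos(180) = -7
z' = -14

(-10, -7, -14)


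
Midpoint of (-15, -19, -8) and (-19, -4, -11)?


Midpoint = ((-15+-19)/2, (-19+-4)/2, (-8+-11)/2) = (-17, -11.5, -9.5)

(-17, -11.5, -9.5)


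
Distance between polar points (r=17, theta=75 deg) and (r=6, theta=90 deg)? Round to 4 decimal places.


d = sqrt(r1^2 + r2^2 - 2*r1*r2*cos(t2-t1))
d = sqrt(17^2 + 6^2 - 2*17*6*cos(90-75)) = 11.3115

11.3115


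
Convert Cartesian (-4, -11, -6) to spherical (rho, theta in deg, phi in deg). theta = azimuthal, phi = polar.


rho = sqrt((-4)^2 + (-11)^2 + (-6)^2) = 13.1529
theta = atan2(-11, -4) = 250.0169 deg
phi = acos(-6/13.1529) = 117.1403 deg

rho = 13.1529, theta = 250.0169 deg, phi = 117.1403 deg


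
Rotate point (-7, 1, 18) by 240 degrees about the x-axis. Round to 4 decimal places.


x' = -7
y' = 1*cos(240) - 18*sin(240) = 15.0885
z' = 1*sin(240) + 18*cos(240) = -9.866

(-7, 15.0885, -9.866)


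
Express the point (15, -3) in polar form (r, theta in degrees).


r = sqrt(15^2 + (-3)^2) = 15.2971
theta = atan2(-3, 15) = 348.6901 degrees

r = 15.2971, theta = 348.6901 degrees


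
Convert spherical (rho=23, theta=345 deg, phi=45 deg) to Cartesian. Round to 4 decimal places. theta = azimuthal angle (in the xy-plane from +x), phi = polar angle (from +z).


x = 23 * sin(45) * cos(345) = 15.7093
y = 23 * sin(45) * sin(345) = -4.2093
z = 23 * cos(45) = 16.2635

(15.7093, -4.2093, 16.2635)


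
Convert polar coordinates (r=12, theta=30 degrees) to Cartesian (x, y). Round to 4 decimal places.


x = 12 * cos(30) = 10.3923
y = 12 * sin(30) = 6

(10.3923, 6)


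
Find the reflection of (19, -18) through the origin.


Reflection through origin: (x, y) -> (-x, -y)
(19, -18) -> (-19, 18)

(-19, 18)


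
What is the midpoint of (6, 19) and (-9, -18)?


Midpoint = ((6+-9)/2, (19+-18)/2) = (-1.5, 0.5)

(-1.5, 0.5)


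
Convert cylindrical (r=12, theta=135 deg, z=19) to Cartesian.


x = 12 * cos(135) = -8.4853
y = 12 * sin(135) = 8.4853
z = 19

(-8.4853, 8.4853, 19)


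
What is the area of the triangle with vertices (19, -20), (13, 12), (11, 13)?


Area = |x1(y2-y3) + x2(y3-y1) + x3(y1-y2)| / 2
= |19*(12-13) + 13*(13--20) + 11*(-20-12)| / 2
= 29

29


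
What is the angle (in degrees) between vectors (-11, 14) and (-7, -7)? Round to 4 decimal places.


dot = -11*-7 + 14*-7 = -21
|u| = 17.8045, |v| = 9.8995
cos(angle) = -0.1191
angle = 96.8428 degrees

96.8428 degrees


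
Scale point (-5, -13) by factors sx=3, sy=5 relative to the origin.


Scaling: (x*sx, y*sy) = (-5*3, -13*5) = (-15, -65)

(-15, -65)


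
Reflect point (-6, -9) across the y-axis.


Reflection across y-axis: (x, y) -> (-x, y)
(-6, -9) -> (6, -9)

(6, -9)


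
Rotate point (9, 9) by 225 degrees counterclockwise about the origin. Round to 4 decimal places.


x' = 9*cos(225) - 9*sin(225) = 0
y' = 9*sin(225) + 9*cos(225) = -12.7279

(0, -12.7279)


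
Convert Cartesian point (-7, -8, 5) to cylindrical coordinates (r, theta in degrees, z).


r = sqrt((-7)^2 + (-8)^2) = 10.6301
theta = atan2(-8, -7) = 228.8141 deg
z = 5

r = 10.6301, theta = 228.8141 deg, z = 5


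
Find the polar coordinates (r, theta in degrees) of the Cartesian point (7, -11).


r = sqrt(7^2 + (-11)^2) = 13.0384
theta = atan2(-11, 7) = 302.4712 degrees

r = 13.0384, theta = 302.4712 degrees


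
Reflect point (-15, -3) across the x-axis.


Reflection across x-axis: (x, y) -> (x, -y)
(-15, -3) -> (-15, 3)

(-15, 3)


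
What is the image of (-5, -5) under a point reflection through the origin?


Reflection through origin: (x, y) -> (-x, -y)
(-5, -5) -> (5, 5)

(5, 5)


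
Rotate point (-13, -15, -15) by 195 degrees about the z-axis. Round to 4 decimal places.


x' = -13*cos(195) - -15*sin(195) = 8.6748
y' = -13*sin(195) + -15*cos(195) = 17.8535
z' = -15

(8.6748, 17.8535, -15)


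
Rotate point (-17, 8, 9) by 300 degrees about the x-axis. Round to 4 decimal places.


x' = -17
y' = 8*cos(300) - 9*sin(300) = 11.7942
z' = 8*sin(300) + 9*cos(300) = -2.4282

(-17, 11.7942, -2.4282)


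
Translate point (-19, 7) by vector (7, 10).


Translation: (x+dx, y+dy) = (-19+7, 7+10) = (-12, 17)

(-12, 17)


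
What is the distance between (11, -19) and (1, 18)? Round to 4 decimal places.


d = sqrt((1-11)^2 + (18--19)^2) = 38.3275

38.3275


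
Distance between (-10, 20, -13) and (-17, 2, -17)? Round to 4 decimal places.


d = sqrt((-17--10)^2 + (2-20)^2 + (-17--13)^2) = 19.7231

19.7231


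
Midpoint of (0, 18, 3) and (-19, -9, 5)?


Midpoint = ((0+-19)/2, (18+-9)/2, (3+5)/2) = (-9.5, 4.5, 4)

(-9.5, 4.5, 4)


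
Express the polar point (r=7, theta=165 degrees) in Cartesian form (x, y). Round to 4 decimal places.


x = 7 * cos(165) = -6.7615
y = 7 * sin(165) = 1.8117

(-6.7615, 1.8117)


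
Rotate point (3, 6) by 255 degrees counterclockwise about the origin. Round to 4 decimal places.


x' = 3*cos(255) - 6*sin(255) = 5.0191
y' = 3*sin(255) + 6*cos(255) = -4.4507

(5.0191, -4.4507)


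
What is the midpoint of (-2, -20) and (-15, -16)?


Midpoint = ((-2+-15)/2, (-20+-16)/2) = (-8.5, -18)

(-8.5, -18)


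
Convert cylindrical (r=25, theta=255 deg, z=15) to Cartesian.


x = 25 * cos(255) = -6.4705
y = 25 * sin(255) = -24.1481
z = 15

(-6.4705, -24.1481, 15)


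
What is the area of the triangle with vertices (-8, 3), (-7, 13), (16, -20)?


Area = |x1(y2-y3) + x2(y3-y1) + x3(y1-y2)| / 2
= |-8*(13--20) + -7*(-20-3) + 16*(3-13)| / 2
= 131.5

131.5


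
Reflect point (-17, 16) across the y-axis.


Reflection across y-axis: (x, y) -> (-x, y)
(-17, 16) -> (17, 16)

(17, 16)


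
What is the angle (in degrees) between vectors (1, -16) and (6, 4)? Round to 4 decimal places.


dot = 1*6 + -16*4 = -58
|u| = 16.0312, |v| = 7.2111
cos(angle) = -0.5017
angle = 120.1137 degrees

120.1137 degrees


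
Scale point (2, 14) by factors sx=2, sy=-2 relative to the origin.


Scaling: (x*sx, y*sy) = (2*2, 14*-2) = (4, -28)

(4, -28)


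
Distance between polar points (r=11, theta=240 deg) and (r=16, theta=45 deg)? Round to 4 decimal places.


d = sqrt(r1^2 + r2^2 - 2*r1*r2*cos(t2-t1))
d = sqrt(11^2 + 16^2 - 2*11*16*cos(45-240)) = 26.777

26.777


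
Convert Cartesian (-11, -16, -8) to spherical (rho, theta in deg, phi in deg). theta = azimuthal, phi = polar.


rho = sqrt((-11)^2 + (-16)^2 + (-8)^2) = 21
theta = atan2(-16, -11) = 235.4915 deg
phi = acos(-8/21) = 112.3927 deg

rho = 21, theta = 235.4915 deg, phi = 112.3927 deg


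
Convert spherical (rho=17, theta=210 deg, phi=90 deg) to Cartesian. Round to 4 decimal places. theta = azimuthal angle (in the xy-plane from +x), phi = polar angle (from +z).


x = 17 * sin(90) * cos(210) = -14.7224
y = 17 * sin(90) * sin(210) = -8.5
z = 17 * cos(90) = 0

(-14.7224, -8.5, 0)


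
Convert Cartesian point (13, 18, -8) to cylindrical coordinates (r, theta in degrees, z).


r = sqrt(13^2 + 18^2) = 22.2036
theta = atan2(18, 13) = 54.1623 deg
z = -8

r = 22.2036, theta = 54.1623 deg, z = -8


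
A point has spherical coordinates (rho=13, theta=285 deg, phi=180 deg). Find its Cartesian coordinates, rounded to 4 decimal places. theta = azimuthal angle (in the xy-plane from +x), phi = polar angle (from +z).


x = 13 * sin(180) * cos(285) = 0
y = 13 * sin(180) * sin(285) = 0
z = 13 * cos(180) = -13

(0, 0, -13)


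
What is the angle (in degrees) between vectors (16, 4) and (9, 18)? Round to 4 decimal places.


dot = 16*9 + 4*18 = 216
|u| = 16.4924, |v| = 20.1246
cos(angle) = 0.6508
angle = 49.3987 degrees

49.3987 degrees


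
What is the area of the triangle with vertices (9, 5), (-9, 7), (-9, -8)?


Area = |x1(y2-y3) + x2(y3-y1) + x3(y1-y2)| / 2
= |9*(7--8) + -9*(-8-5) + -9*(5-7)| / 2
= 135

135


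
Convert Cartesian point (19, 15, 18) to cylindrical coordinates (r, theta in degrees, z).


r = sqrt(19^2 + 15^2) = 24.2074
theta = atan2(15, 19) = 38.2902 deg
z = 18

r = 24.2074, theta = 38.2902 deg, z = 18


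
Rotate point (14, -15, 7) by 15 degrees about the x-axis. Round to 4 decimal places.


x' = 14
y' = -15*cos(15) - 7*sin(15) = -16.3006
z' = -15*sin(15) + 7*cos(15) = 2.8792

(14, -16.3006, 2.8792)


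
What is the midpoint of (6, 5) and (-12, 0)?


Midpoint = ((6+-12)/2, (5+0)/2) = (-3, 2.5)

(-3, 2.5)
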